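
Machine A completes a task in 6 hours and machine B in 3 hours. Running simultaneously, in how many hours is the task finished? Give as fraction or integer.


Rate of A = 1/6 job per hour
Rate of B = 1/3 job per hour
Combined rate = 1/6 + 1/3
Find common denominator: (3 + 6)/(6*3) = 9/18
Combined rate = 1/2 job per hour
Time together = 1 / (1/2) = 2 hours

2


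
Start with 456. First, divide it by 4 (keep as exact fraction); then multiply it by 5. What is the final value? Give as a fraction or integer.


Start with 456.
Step 1: Divide by 4: 456 / 4 = 114
Step 2: Multiply by 5: 114 * 5 = 570
Final result = 570

570


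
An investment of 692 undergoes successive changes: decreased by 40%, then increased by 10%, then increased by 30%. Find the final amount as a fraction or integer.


Start: 692
Step 1: decrease by 40% => multiply by 60/100
  692 * 60/100 = 2076/5
Step 2: increase by 10% => multiply by 110/100
  2076/5 * 110/100 = 11418/25
Step 3: increase by 30% => multiply by 130/100
  11418/25 * 130/100 = 74217/125
Final value = 74217/125

74217/125


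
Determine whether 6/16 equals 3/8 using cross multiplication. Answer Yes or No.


Cross multiply to check 6/16 = 3/8
Left cross product: 6 * 8 = 48
Right cross product: 16 * 3 = 48
48 = 48
Equal, so proportions match => Yes

Yes


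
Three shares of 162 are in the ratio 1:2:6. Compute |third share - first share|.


Total parts = 1 + 2 + 6 = 9
Value per part = 162 / 9 = 18
Shares: 1*18=18, 2*18=36, 6*18=108
Third share = 108, first share = 18
Difference = |108 - 18| = 90

90


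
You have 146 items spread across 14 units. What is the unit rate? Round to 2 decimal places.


Total items = 146
Number of units = 14
Unit rate = 146 / 14
= 10.43 items per unit

10.43


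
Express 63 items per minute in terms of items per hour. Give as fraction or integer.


Converting from per minute to per hour
Rate = 63 items per minute
Multiply by 60: 63 * 60
= 3780 items per hour

3780


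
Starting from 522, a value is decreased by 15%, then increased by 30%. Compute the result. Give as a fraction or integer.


Start: 522
Step 1: decrease by 15% => multiply by 85/100
  522 * 85/100 = 4437/10
Step 2: increase by 30% => multiply by 130/100
  4437/10 * 130/100 = 57681/100
Final value = 57681/100

57681/100


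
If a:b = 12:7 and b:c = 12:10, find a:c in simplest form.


Given a:b = 12:7 and b:c = 12:10
Make b consistent. Multiply first ratio by 12: a:b = 144:84
Multiply second ratio by 7: b:c = 84:70
Now b = 84 in both, so a:b:c = 144:84:70
Therefore a:c = 144:70
Simplify by GCD: a:c = 72:35

72:35


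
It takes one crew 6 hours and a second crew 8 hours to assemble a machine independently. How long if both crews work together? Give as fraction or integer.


Rate of A = 1/6 job per hour
Rate of B = 1/8 job per hour
Combined rate = 1/6 + 1/8
Find common denominator: (8 + 6)/(6*8) = 14/48
Combined rate = 7/24 job per hour
Time together = 1 / (7/24) = 24/7 hours

24/7


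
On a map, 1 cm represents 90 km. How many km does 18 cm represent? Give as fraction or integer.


Map scale: 1 cm = 90 km
Measured distance on map = 18 cm
Set up proportion: 18 * 90 / 1
= 1620 / 1
= 1620 km

1620


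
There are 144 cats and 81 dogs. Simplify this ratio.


Find GCD(144, 81)
GCD = 9
Divide both by 9: 144/9 = 16, 81/9 = 9
Simplified ratio = 16:9

16:9


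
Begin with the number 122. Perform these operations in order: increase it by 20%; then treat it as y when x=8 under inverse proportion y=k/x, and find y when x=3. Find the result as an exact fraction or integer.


Start with 122.
Step 1: Increase by 20%: 122 * 120/100 = 732/5
Step 2: Inverse prop: k = (732/5)*8; new y = k/3 = 732/5*8/3 = 1952/5
Final result = 1952/5

1952/5


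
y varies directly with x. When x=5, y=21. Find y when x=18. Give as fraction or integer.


Direct proportion: y = kx
Find k: k = 21/5 = 21/5
Compute y at x=18: y = 21/5 * 18
y = 378/5

378/5


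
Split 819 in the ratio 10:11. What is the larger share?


Total parts = 10 + 11 = 21
Value per part = 819 / 21 = 39
First share = 10 * 39 = 390
Second share = 11 * 39 = 429
Larger share = 429

429


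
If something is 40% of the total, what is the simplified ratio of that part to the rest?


Part = 40%, Remainder = 60%
Ratio = 40:60
GCD(40, 60) = 20
Simplify: 2:3 = 2:3

2:3


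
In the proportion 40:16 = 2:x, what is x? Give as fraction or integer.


Setting up: 40/16 = 2/x
Cross multiply: 40 * x = 16 * 2
40x = 32
x = 32/40
x = 4/5

4/5


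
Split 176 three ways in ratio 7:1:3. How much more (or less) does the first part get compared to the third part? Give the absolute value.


Total parts = 7 + 1 + 3 = 11
Value per part = 176 / 11 = 16
Shares: 7*16=112, 1*16=16, 3*16=48
First share = 112, third share = 48
Difference = |112 - 48| = 64

64


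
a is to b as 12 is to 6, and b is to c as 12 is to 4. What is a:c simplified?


Given a:b = 12:6 and b:c = 12:4
Make b consistent. Multiply first ratio by 12: a:b = 144:72
Multiply second ratio by 6: b:c = 72:24
Now b = 72 in both, so a:b:c = 144:72:24
Therefore a:c = 144:24
Simplify by GCD: a:c = 6:1

6:1


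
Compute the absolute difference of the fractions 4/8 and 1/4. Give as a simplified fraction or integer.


Simplify: 4/8 = 1/2 and 1/4 = 1/4
Find common denominator: LCD = 4
Convert: 2/4 and 1/4
Difference = |2 - 1|/4 = 1/4
Simplified = 1/4

1/4


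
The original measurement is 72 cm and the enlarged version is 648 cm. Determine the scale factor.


Original length = 72 cm
Scaled length = 648 cm
Scale factor = 648 / 72
= 9

9


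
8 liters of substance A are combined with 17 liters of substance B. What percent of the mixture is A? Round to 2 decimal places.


Volume of A = 8 L
Volume of B = 17 L
Total volume = 8 + 17 = 25 L
Percentage of A = (8/25) * 100
= 32.00%

32.00


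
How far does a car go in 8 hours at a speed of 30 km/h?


Using distance = speed * time
Speed = 30 km/h
Time = 8 hours
Distance = 30 * 8
= 240 km

240


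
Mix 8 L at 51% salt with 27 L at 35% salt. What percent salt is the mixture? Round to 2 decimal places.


Solute in mixture 1 = 51% of 8 L = 8*51/100 = 102/25 L
Solute in mixture 2 = 35% of 27 L = 27*35/100 = 189/20 L
Total solute = 102/25 + 189/20 = 1353/100 L
Total volume = 8 + 27 = 35 L
Final concentration = 1353/100/35 * 100 = 38.66%

38.66


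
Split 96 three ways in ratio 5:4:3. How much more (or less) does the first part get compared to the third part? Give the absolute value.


Total parts = 5 + 4 + 3 = 12
Value per part = 96 / 12 = 8
Shares: 5*8=40, 4*8=32, 3*8=24
First share = 40, third share = 24
Difference = |40 - 24| = 16

16


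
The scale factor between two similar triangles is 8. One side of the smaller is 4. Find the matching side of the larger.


Similar triangles have proportional sides
Scale factor = 8
Smaller side = 4
Corresponding larger side = 4 * 8
= 32

32


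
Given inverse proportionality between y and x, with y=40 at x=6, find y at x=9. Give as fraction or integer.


Inverse proportion: y = k/x
Find k: k = 6 * 40 = 240
Compute y at x=9: y = 240/9
y = 80/3

80/3


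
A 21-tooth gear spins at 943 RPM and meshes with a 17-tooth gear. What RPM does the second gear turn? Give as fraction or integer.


Gear ratio: teeth_A * RPM_A = teeth_B * RPM_B
21 * 943 = 17 * RPM_B
19803 = 17 * RPM_B
RPM_B = 19803 / 17
RPM_B = 19803/17

19803/17


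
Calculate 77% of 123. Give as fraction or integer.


Compute 77% of 123
Convert percentage: 77% = 77/100
Multiply: 123 * 77/100
= 9471/100
= 9471/100

9471/100


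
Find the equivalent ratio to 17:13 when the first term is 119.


Original ratio: 17:13
First term target: 119
Scale factor = 119 / 17 = 7
Multiply second term: 13 * 7 = 91
Equivalent ratio = 119:91

119:91


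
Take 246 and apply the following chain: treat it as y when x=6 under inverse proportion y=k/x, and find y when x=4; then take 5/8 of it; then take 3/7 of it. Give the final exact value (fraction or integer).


Start with 246.
Step 1: Inverse prop: k = (246)*6; new y = k/4 = 246*6/4 = 369
Step 2: Take 5/8: 369 * 5/8 = 1845/8
Step 3: Take 3/7: 1845/8 * 3/7 = 5535/56
Final result = 5535/56

5535/56


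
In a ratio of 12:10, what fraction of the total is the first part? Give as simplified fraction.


Total parts = 12 + 10 = 22
First part fraction = 12/22
Simplify: 12/22 = 6/11

6/11


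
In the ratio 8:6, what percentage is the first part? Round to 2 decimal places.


Total parts = 8 + 6 = 14
First part fraction = 8/14
Percentage = (8/14) * 100
= 0.571429 * 100
= 57.14%

57.14


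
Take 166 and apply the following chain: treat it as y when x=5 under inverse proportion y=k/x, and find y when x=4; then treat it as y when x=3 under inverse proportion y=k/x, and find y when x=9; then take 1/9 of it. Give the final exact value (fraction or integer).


Start with 166.
Step 1: Inverse prop: k = (166)*5; new y = k/4 = 166*5/4 = 415/2
Step 2: Inverse prop: k = (415/2)*3; new y = k/9 = 415/2*3/9 = 415/6
Step 3: Take 1/9: 415/6 * 1/9 = 415/54
Final result = 415/54

415/54


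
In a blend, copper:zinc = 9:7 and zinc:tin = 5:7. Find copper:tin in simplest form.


Given a:b = 9:7 and b:c = 5:7
Make b consistent. Multiply first ratio by 5: a:b = 45:35
Multiply second ratio by 7: b:c = 35:49
Now b = 35 in both, so a:b:c = 45:35:49
Therefore a:c = 45:49
Simplify by GCD: a:c = 45:49

45:49


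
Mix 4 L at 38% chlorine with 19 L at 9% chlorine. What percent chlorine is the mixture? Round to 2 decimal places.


Solute in mixture 1 = 38% of 4 L = 4*38/100 = 38/25 L
Solute in mixture 2 = 9% of 19 L = 19*9/100 = 171/100 L
Total solute = 38/25 + 171/100 = 323/100 L
Total volume = 4 + 19 = 23 L
Final concentration = 323/100/23 * 100 = 14.04%

14.04


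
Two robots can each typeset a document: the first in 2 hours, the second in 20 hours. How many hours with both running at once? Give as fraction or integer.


Rate of A = 1/2 job per hour
Rate of B = 1/20 job per hour
Combined rate = 1/2 + 1/20
Find common denominator: (20 + 2)/(2*20) = 22/40
Combined rate = 11/20 job per hour
Time together = 1 / (11/20) = 20/11 hours

20/11


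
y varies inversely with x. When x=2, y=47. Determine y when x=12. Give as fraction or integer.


Inverse proportion: y = k/x
Find k: k = 2 * 47 = 94
Compute y at x=12: y = 94/12
y = 47/6

47/6


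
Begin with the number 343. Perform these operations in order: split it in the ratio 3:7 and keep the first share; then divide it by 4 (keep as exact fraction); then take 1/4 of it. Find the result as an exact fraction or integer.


Start with 343.
Step 1: Split 3:7, first share = 343 * 3/10 = 1029/10
Step 2: Divide by 4: 1029/10 / 4 = 1029/40
Step 3: Take 1/4: 1029/40 * 1/4 = 1029/160
Final result = 1029/160

1029/160


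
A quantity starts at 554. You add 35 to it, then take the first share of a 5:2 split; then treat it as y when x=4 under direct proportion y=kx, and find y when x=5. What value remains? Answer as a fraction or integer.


Start with 554.
Step 1: Add 35: 554+35=589; split 5:2 first = 589*5/7 = 2945/7
Step 2: Direct prop: k = (2945/7)/4; new y = k*5 = 2945/7*5/4 = 14725/28
Final result = 14725/28

14725/28


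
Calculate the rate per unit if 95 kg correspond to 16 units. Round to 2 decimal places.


Total kg = 95
Number of units = 16
Unit rate = 95 / 16
= 5.94 kg per unit

5.94


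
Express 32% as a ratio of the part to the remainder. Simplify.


Part = 32%, Remainder = 68%
Ratio = 32:68
GCD(32, 68) = 4
Simplify: 8:17 = 8:17

8:17


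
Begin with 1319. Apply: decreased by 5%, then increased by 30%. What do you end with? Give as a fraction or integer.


Start: 1319
Step 1: decrease by 5% => multiply by 95/100
  1319 * 95/100 = 25061/20
Step 2: increase by 30% => multiply by 130/100
  25061/20 * 130/100 = 325793/200
Final value = 325793/200

325793/200


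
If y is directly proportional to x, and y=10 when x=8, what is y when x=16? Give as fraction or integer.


Direct proportion: y = kx
Find k: k = 10/8 = 5/4
Compute y at x=16: y = 5/4 * 16
y = 20

20


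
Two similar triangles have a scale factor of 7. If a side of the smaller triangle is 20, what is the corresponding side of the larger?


Similar triangles have proportional sides
Scale factor = 7
Smaller side = 20
Corresponding larger side = 20 * 7
= 140

140


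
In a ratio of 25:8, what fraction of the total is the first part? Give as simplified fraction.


Total parts = 25 + 8 = 33
First part fraction = 25/33
Simplify: 25/33 = 25/33

25/33


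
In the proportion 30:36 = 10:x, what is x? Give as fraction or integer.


Setting up: 30/36 = 10/x
Cross multiply: 30 * x = 36 * 10
30x = 360
x = 360/30
x = 12

12


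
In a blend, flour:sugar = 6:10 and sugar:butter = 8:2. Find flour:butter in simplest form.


Given a:b = 6:10 and b:c = 8:2
Make b consistent. Multiply first ratio by 8: a:b = 48:80
Multiply second ratio by 10: b:c = 80:20
Now b = 80 in both, so a:b:c = 48:80:20
Therefore a:c = 48:20
Simplify by GCD: a:c = 12:5

12:5


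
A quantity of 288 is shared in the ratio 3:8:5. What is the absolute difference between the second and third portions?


Total parts = 3 + 8 + 5 = 16
Value per part = 288 / 16 = 18
Shares: 3*18=54, 8*18=144, 5*18=90
Second share = 144, third share = 90
Difference = |144 - 90| = 54

54


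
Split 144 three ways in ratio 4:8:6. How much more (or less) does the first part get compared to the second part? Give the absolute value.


Total parts = 4 + 8 + 6 = 18
Value per part = 144 / 18 = 8
Shares: 4*8=32, 8*8=64, 6*8=48
First share = 32, second share = 64
Difference = |32 - 64| = 32

32


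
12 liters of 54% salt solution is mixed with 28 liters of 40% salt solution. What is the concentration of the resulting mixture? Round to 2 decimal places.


Solute in mixture 1 = 54% of 12 L = 12*54/100 = 162/25 L
Solute in mixture 2 = 40% of 28 L = 28*40/100 = 56/5 L
Total solute = 162/25 + 56/5 = 442/25 L
Total volume = 12 + 28 = 40 L
Final concentration = 442/25/40 * 100 = 44.20%

44.20


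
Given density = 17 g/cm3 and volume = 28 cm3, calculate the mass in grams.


Using mass = density * volume
Density = 17 g/cm3
Volume = 28 cm3
Mass = 17 * 28
= 476 g

476


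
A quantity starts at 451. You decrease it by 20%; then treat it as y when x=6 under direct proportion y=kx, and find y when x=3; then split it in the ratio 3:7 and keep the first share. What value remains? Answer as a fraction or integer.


Start with 451.
Step 1: Decrease by 20%: 451 * 80/100 = 1804/5
Step 2: Direct prop: k = (1804/5)/6; new y = k*3 = 1804/5*3/6 = 902/5
Step 3: Split 3:7, first share = 902/5 * 3/10 = 1353/25
Final result = 1353/25

1353/25


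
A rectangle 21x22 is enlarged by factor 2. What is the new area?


Original dimensions: 21 x 22
Enlargement factor = 2
New width = 21 * 2 = 42
New height = 22 * 2 = 44
New area = 42 * 44 = 1848

1848


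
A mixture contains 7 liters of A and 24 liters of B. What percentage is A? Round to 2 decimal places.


Volume of A = 7 L
Volume of B = 24 L
Total volume = 7 + 24 = 31 L
Percentage of A = (7/31) * 100
= 22.58%

22.58


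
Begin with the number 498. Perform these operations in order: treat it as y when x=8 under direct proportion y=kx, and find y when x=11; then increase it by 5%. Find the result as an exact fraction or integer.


Start with 498.
Step 1: Direct prop: k = (498)/8; new y = k*11 = 498*11/8 = 2739/4
Step 2: Increase by 5%: 2739/4 * 105/100 = 57519/80
Final result = 57519/80

57519/80


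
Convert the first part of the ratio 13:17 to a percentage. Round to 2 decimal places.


Total parts = 13 + 17 = 30
First part fraction = 13/30
Percentage = (13/30) * 100
= 0.433333 * 100
= 43.33%

43.33


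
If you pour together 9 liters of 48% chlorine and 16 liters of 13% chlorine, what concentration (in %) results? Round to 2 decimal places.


Solute in mixture 1 = 48% of 9 L = 9*48/100 = 108/25 L
Solute in mixture 2 = 13% of 16 L = 16*13/100 = 52/25 L
Total solute = 108/25 + 52/25 = 32/5 L
Total volume = 9 + 16 = 25 L
Final concentration = 32/5/25 * 100 = 25.60%

25.60


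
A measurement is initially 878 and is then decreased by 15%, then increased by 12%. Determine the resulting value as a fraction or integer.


Start: 878
Step 1: decrease by 15% => multiply by 85/100
  878 * 85/100 = 7463/10
Step 2: increase by 12% => multiply by 112/100
  7463/10 * 112/100 = 104482/125
Final value = 104482/125

104482/125


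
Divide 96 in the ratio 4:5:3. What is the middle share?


Ratio = 4:5:3
Total parts = 4 + 5 + 3 = 12
Value per part = 96 / 12 = 8
First share = 4 * 8 = 32
Middle share = 5 * 8 = 40
Third share = 3 * 8 = 24

40


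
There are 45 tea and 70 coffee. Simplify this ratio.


Find GCD(45, 70)
GCD = 5
Divide both by 5: 45/5 = 9, 70/5 = 14
Simplified ratio = 9:14

9:14


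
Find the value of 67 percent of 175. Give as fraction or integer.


Compute 67% of 175
Convert percentage: 67% = 67/100
Multiply: 175 * 67/100
= 11725/100
= 469/4

469/4


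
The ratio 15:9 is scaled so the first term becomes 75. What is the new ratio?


Original ratio: 15:9
First term target: 75
Scale factor = 75 / 15 = 5
Multiply second term: 9 * 5 = 45
Equivalent ratio = 75:45

75:45


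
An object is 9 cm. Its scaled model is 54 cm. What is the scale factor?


Original length = 9 cm
Scaled length = 54 cm
Scale factor = 54 / 9
= 6

6


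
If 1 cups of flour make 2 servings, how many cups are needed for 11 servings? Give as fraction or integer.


Original: 1 cups for 2 servings
Target servings = 11
Scaling factor = 11/2
New amount = 1 * 11/2
= 11/2
= 11/2 cups

11/2


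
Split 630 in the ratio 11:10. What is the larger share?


Total parts = 11 + 10 = 21
Value per part = 630 / 21 = 30
First share = 11 * 30 = 330
Second share = 10 * 30 = 300
Larger share = 330

330


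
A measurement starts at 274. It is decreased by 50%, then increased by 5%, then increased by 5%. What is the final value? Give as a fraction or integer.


Start: 274
Step 1: decrease by 50% => multiply by 50/100
  274 * 50/100 = 137
Step 2: increase by 5% => multiply by 105/100
  137 * 105/100 = 2877/20
Step 3: increase by 5% => multiply by 105/100
  2877/20 * 105/100 = 60417/400
Final value = 60417/400

60417/400


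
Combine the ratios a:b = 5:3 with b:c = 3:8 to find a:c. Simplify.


Given a:b = 5:3 and b:c = 3:8
Make b consistent. Multiply first ratio by 3: a:b = 15:9
Multiply second ratio by 3: b:c = 9:24
Now b = 9 in both, so a:b:c = 15:9:24
Therefore a:c = 15:24
Simplify by GCD: a:c = 5:8

5:8


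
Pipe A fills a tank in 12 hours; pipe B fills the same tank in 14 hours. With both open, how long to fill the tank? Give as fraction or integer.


Rate of A = 1/12 job per hour
Rate of B = 1/14 job per hour
Combined rate = 1/12 + 1/14
Find common denominator: (14 + 12)/(12*14) = 26/168
Combined rate = 13/84 job per hour
Time together = 1 / (13/84) = 84/13 hours

84/13


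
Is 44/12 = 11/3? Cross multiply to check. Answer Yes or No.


Cross multiply to check 44/12 = 11/3
Left cross product: 44 * 3 = 132
Right cross product: 12 * 11 = 132
132 = 132
Equal, so proportions match => Yes

Yes


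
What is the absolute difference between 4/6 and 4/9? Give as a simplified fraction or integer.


Simplify: 4/6 = 2/3 and 4/9 = 4/9
Find common denominator: LCD = 9
Convert: 6/9 and 4/9
Difference = |6 - 4|/9 = 2/9
Simplified = 2/9

2/9


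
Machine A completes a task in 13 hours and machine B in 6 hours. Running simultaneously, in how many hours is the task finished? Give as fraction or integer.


Rate of A = 1/13 job per hour
Rate of B = 1/6 job per hour
Combined rate = 1/13 + 1/6
Find common denominator: (6 + 13)/(13*6) = 19/78
Combined rate = 19/78 job per hour
Time together = 1 / (19/78) = 78/19 hours

78/19


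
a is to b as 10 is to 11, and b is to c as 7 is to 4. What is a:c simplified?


Given a:b = 10:11 and b:c = 7:4
Make b consistent. Multiply first ratio by 7: a:b = 70:77
Multiply second ratio by 11: b:c = 77:44
Now b = 77 in both, so a:b:c = 70:77:44
Therefore a:c = 70:44
Simplify by GCD: a:c = 35:22

35:22


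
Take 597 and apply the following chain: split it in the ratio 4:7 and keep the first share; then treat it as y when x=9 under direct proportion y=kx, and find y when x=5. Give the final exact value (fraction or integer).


Start with 597.
Step 1: Split 4:7, first share = 597 * 4/11 = 2388/11
Step 2: Direct prop: k = (2388/11)/9; new y = k*5 = 2388/11*5/9 = 3980/33
Final result = 3980/33

3980/33


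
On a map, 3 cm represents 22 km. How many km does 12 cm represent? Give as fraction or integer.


Map scale: 3 cm = 22 km
Measured distance on map = 12 cm
Set up proportion: 12 * 22 / 3
= 264 / 3
= 88 km

88


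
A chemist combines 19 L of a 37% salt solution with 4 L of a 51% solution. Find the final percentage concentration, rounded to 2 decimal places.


Solute in mixture 1 = 37% of 19 L = 19*37/100 = 703/100 L
Solute in mixture 2 = 51% of 4 L = 4*51/100 = 51/25 L
Total solute = 703/100 + 51/25 = 907/100 L
Total volume = 19 + 4 = 23 L
Final concentration = 907/100/23 * 100 = 39.43%

39.43


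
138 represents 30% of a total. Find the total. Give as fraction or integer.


Given: 138 is 30% of the whole
Set up: 138 = 30/100 * whole
whole = 138 * 100 / 30
whole = 13800 / 30
whole = 460

460


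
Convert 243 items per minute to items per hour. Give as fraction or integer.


Converting from per minute to per hour
Rate = 243 items per minute
Multiply by 60: 243 * 60
= 14580 items per hour

14580


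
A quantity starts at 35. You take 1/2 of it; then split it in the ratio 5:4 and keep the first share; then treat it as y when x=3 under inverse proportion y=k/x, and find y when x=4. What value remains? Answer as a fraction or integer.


Start with 35.
Step 1: Take 1/2: 35 * 1/2 = 35/2
Step 2: Split 5:4, first share = 35/2 * 5/9 = 175/18
Step 3: Inverse prop: k = (175/18)*3; new y = k/4 = 175/18*3/4 = 175/24
Final result = 175/24

175/24


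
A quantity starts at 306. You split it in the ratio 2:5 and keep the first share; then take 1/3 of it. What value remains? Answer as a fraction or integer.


Start with 306.
Step 1: Split 2:5, first share = 306 * 2/7 = 612/7
Step 2: Take 1/3: 612/7 * 1/3 = 204/7
Final result = 204/7

204/7


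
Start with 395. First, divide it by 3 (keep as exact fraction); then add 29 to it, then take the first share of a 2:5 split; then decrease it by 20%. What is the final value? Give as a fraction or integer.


Start with 395.
Step 1: Divide by 3: 395 / 3 = 395/3
Step 2: Add 29: 395/3+29=482/3; split 2:5 first = 482/3*2/7 = 964/21
Step 3: Decrease by 20%: 964/21 * 80/100 = 3856/105
Final result = 3856/105

3856/105


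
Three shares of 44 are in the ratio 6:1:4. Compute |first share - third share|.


Total parts = 6 + 1 + 4 = 11
Value per part = 44 / 11 = 4
Shares: 6*4=24, 1*4=4, 4*4=16
First share = 24, third share = 16
Difference = |24 - 16| = 8

8


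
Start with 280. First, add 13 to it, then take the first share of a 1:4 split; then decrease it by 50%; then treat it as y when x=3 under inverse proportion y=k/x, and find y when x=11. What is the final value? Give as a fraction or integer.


Start with 280.
Step 1: Add 13: 280+13=293; split 1:4 first = 293*1/5 = 293/5
Step 2: Decrease by 50%: 293/5 * 50/100 = 293/10
Step 3: Inverse prop: k = (293/10)*3; new y = k/11 = 293/10*3/11 = 879/110
Final result = 879/110

879/110


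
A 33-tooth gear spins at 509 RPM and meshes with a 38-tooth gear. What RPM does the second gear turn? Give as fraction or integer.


Gear ratio: teeth_A * RPM_A = teeth_B * RPM_B
33 * 509 = 38 * RPM_B
16797 = 38 * RPM_B
RPM_B = 16797 / 38
RPM_B = 16797/38

16797/38


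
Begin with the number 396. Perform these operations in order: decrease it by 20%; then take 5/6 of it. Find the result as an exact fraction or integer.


Start with 396.
Step 1: Decrease by 20%: 396 * 80/100 = 1584/5
Step 2: Take 5/6: 1584/5 * 5/6 = 264
Final result = 264

264


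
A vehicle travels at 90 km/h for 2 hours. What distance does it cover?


Using distance = speed * time
Speed = 90 km/h
Time = 2 hours
Distance = 90 * 2
= 180 km

180


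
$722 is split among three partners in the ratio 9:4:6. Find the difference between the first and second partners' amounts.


Total parts = 9 + 4 + 6 = 19
Value per part = 722 / 19 = 38
Shares: 9*38=342, 4*38=152, 6*38=228
First share = 342, second share = 152
Difference = |342 - 152| = 190

190


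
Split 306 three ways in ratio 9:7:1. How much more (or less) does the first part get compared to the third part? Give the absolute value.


Total parts = 9 + 7 + 1 = 17
Value per part = 306 / 17 = 18
Shares: 9*18=162, 7*18=126, 1*18=18
First share = 162, third share = 18
Difference = |162 - 18| = 144

144


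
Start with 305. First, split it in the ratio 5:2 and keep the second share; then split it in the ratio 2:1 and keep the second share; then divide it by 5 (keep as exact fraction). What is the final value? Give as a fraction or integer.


Start with 305.
Step 1: Split 5:2, second share = 305 * 2/7 = 610/7
Step 2: Split 2:1, second share = 610/7 * 1/3 = 610/21
Step 3: Divide by 5: 610/21 / 5 = 122/21
Final result = 122/21

122/21


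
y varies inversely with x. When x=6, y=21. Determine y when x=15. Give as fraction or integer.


Inverse proportion: y = k/x
Find k: k = 6 * 21 = 126
Compute y at x=15: y = 126/15
y = 42/5

42/5


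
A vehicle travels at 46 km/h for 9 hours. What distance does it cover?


Using distance = speed * time
Speed = 46 km/h
Time = 9 hours
Distance = 46 * 9
= 414 km

414


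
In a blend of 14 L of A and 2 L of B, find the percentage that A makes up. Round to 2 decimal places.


Volume of A = 14 L
Volume of B = 2 L
Total volume = 14 + 2 = 16 L
Percentage of A = (14/16) * 100
= 87.50%

87.50


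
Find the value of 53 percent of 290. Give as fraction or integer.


Compute 53% of 290
Convert percentage: 53% = 53/100
Multiply: 290 * 53/100
= 15370/100
= 1537/10

1537/10


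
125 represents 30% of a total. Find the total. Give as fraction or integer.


Given: 125 is 30% of the whole
Set up: 125 = 30/100 * whole
whole = 125 * 100 / 30
whole = 12500 / 30
whole = 1250/3

1250/3


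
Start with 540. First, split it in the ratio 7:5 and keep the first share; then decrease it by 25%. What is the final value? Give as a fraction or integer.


Start with 540.
Step 1: Split 7:5, first share = 540 * 7/12 = 315
Step 2: Decrease by 25%: 315 * 75/100 = 945/4
Final result = 945/4

945/4


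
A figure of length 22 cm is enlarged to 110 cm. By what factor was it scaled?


Original length = 22 cm
Scaled length = 110 cm
Scale factor = 110 / 22
= 5

5


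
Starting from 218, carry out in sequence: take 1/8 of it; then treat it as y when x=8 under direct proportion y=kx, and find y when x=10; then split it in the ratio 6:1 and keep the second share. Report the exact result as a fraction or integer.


Start with 218.
Step 1: Take 1/8: 218 * 1/8 = 109/4
Step 2: Direct prop: k = (109/4)/8; new y = k*10 = 109/4*10/8 = 545/16
Step 3: Split 6:1, second share = 545/16 * 1/7 = 545/112
Final result = 545/112

545/112


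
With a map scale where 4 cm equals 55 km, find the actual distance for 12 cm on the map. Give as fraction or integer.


Map scale: 4 cm = 55 km
Measured distance on map = 12 cm
Set up proportion: 12 * 55 / 4
= 660 / 4
= 165 km

165


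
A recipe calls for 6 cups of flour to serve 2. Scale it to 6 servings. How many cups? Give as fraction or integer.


Original: 6 cups for 2 servings
Target servings = 6
Scaling factor = 6/2
New amount = 6 * 6/2
= 36/2
= 18 cups

18


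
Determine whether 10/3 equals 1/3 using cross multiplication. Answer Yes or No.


Cross multiply to check 10/3 = 1/3
Left cross product: 10 * 3 = 30
Right cross product: 3 * 1 = 3
30 != 3
Not equal, so proportions differ => No

No


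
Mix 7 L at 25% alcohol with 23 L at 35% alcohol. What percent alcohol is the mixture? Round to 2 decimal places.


Solute in mixture 1 = 25% of 7 L = 7*25/100 = 7/4 L
Solute in mixture 2 = 35% of 23 L = 23*35/100 = 161/20 L
Total solute = 7/4 + 161/20 = 49/5 L
Total volume = 7 + 23 = 30 L
Final concentration = 49/5/30 * 100 = 32.67%

32.67


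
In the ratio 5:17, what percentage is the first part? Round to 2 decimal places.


Total parts = 5 + 17 = 22
First part fraction = 5/22
Percentage = (5/22) * 100
= 0.227273 * 100
= 22.73%

22.73


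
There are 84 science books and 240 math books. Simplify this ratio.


Find GCD(84, 240)
GCD = 12
Divide both by 12: 84/12 = 7, 240/12 = 20
Simplified ratio = 7:20

7:20


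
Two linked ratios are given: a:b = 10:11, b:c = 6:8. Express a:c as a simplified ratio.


Given a:b = 10:11 and b:c = 6:8
Make b consistent. Multiply first ratio by 6: a:b = 60:66
Multiply second ratio by 11: b:c = 66:88
Now b = 66 in both, so a:b:c = 60:66:88
Therefore a:c = 60:88
Simplify by GCD: a:c = 15:22

15:22


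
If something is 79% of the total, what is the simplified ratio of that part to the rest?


Part = 79%, Remainder = 21%
Ratio = 79:21
GCD(79, 21) = 1
Simplify: 79:21 = 79:21

79:21


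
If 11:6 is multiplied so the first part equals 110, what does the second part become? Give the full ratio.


Original ratio: 11:6
First term target: 110
Scale factor = 110 / 11 = 10
Multiply second term: 6 * 10 = 60
Equivalent ratio = 110:60

110:60


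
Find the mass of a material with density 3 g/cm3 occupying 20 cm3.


Using mass = density * volume
Density = 3 g/cm3
Volume = 20 cm3
Mass = 3 * 20
= 60 g

60


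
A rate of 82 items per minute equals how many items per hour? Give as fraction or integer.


Converting from per minute to per hour
Rate = 82 items per minute
Multiply by 60: 82 * 60
= 4920 items per hour

4920


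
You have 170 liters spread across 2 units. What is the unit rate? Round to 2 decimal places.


Total liters = 170
Number of units = 2
Unit rate = 170 / 2
= 85 liters per unit

85


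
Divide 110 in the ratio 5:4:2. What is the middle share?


Ratio = 5:4:2
Total parts = 5 + 4 + 2 = 11
Value per part = 110 / 11 = 10
First share = 5 * 10 = 50
Middle share = 4 * 10 = 40
Third share = 2 * 10 = 20

40


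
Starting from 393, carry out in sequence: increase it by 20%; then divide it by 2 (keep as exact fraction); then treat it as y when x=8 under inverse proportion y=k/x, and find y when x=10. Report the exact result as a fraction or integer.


Start with 393.
Step 1: Increase by 20%: 393 * 120/100 = 2358/5
Step 2: Divide by 2: 2358/5 / 2 = 1179/5
Step 3: Inverse prop: k = (1179/5)*8; new y = k/10 = 1179/5*8/10 = 4716/25
Final result = 4716/25

4716/25


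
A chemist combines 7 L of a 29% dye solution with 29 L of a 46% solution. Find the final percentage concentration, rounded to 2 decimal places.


Solute in mixture 1 = 29% of 7 L = 7*29/100 = 203/100 L
Solute in mixture 2 = 46% of 29 L = 29*46/100 = 667/50 L
Total solute = 203/100 + 667/50 = 1537/100 L
Total volume = 7 + 29 = 36 L
Final concentration = 1537/100/36 * 100 = 42.69%

42.69


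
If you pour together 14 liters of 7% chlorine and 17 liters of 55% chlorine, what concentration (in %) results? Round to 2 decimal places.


Solute in mixture 1 = 7% of 14 L = 14*7/100 = 49/50 L
Solute in mixture 2 = 55% of 17 L = 17*55/100 = 187/20 L
Total solute = 49/50 + 187/20 = 1033/100 L
Total volume = 14 + 17 = 31 L
Final concentration = 1033/100/31 * 100 = 33.32%

33.32


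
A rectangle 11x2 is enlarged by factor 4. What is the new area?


Original dimensions: 11 x 2
Enlargement factor = 4
New width = 11 * 4 = 44
New height = 2 * 4 = 8
New area = 44 * 8 = 352

352


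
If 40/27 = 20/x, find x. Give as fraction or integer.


Setting up: 40/27 = 20/x
Cross multiply: 40 * x = 27 * 20
40x = 540
x = 540/40
x = 27/2

27/2


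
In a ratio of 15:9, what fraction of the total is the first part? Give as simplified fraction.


Total parts = 15 + 9 = 24
First part fraction = 15/24
Simplify: 15/24 = 5/8

5/8


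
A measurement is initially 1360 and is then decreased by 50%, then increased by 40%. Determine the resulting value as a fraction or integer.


Start: 1360
Step 1: decrease by 50% => multiply by 50/100
  1360 * 50/100 = 680
Step 2: increase by 40% => multiply by 140/100
  680 * 140/100 = 952
Final value = 952

952


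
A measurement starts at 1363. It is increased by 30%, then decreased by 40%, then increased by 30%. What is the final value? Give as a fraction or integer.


Start: 1363
Step 1: increase by 30% => multiply by 130/100
  1363 * 130/100 = 17719/10
Step 2: decrease by 40% => multiply by 60/100
  17719/10 * 60/100 = 53157/50
Step 3: increase by 30% => multiply by 130/100
  53157/50 * 130/100 = 691041/500
Final value = 691041/500

691041/500


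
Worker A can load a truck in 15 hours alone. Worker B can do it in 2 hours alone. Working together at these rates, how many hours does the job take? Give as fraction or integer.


Rate of A = 1/15 job per hour
Rate of B = 1/2 job per hour
Combined rate = 1/15 + 1/2
Find common denominator: (2 + 15)/(15*2) = 17/30
Combined rate = 17/30 job per hour
Time together = 1 / (17/30) = 30/17 hours

30/17


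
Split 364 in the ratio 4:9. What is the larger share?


Total parts = 4 + 9 = 13
Value per part = 364 / 13 = 28
First share = 4 * 28 = 112
Second share = 9 * 28 = 252
Larger share = 252

252


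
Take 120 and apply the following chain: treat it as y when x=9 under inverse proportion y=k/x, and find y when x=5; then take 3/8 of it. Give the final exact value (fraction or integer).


Start with 120.
Step 1: Inverse prop: k = (120)*9; new y = k/5 = 120*9/5 = 216
Step 2: Take 3/8: 216 * 3/8 = 81
Final result = 81

81


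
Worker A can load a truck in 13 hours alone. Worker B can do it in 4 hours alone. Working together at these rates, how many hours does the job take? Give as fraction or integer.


Rate of A = 1/13 job per hour
Rate of B = 1/4 job per hour
Combined rate = 1/13 + 1/4
Find common denominator: (4 + 13)/(13*4) = 17/52
Combined rate = 17/52 job per hour
Time together = 1 / (17/52) = 52/17 hours

52/17


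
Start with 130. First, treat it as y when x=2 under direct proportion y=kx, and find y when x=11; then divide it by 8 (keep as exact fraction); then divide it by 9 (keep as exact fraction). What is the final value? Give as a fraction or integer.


Start with 130.
Step 1: Direct prop: k = (130)/2; new y = k*11 = 130*11/2 = 715
Step 2: Divide by 8: 715 / 8 = 715/8
Step 3: Divide by 9: 715/8 / 9 = 715/72
Final result = 715/72

715/72


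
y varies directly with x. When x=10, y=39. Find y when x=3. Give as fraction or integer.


Direct proportion: y = kx
Find k: k = 39/10 = 39/10
Compute y at x=3: y = 39/10 * 3
y = 117/10

117/10


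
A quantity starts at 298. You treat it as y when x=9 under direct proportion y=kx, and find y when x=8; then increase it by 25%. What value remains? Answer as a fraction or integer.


Start with 298.
Step 1: Direct prop: k = (298)/9; new y = k*8 = 298*8/9 = 2384/9
Step 2: Increase by 25%: 2384/9 * 125/100 = 2980/9
Final result = 2980/9

2980/9


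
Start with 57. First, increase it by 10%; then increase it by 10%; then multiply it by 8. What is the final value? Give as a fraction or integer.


Start with 57.
Step 1: Increase by 10%: 57 * 110/100 = 627/10
Step 2: Increase by 10%: 627/10 * 110/100 = 6897/100
Step 3: Multiply by 8: 6897/100 * 8 = 13794/25
Final result = 13794/25

13794/25


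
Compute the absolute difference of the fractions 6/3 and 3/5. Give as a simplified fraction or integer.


Simplify: 6/3 = 2 and 3/5 = 3/5
Find common denominator: LCD = 5
Convert: 10/5 and 3/5
Difference = |10 - 3|/5 = 7/5
Simplified = 7/5

7/5


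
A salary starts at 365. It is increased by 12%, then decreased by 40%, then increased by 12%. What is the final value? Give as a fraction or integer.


Start: 365
Step 1: increase by 12% => multiply by 112/100
  365 * 112/100 = 2044/5
Step 2: decrease by 40% => multiply by 60/100
  2044/5 * 60/100 = 6132/25
Step 3: increase by 12% => multiply by 112/100
  6132/25 * 112/100 = 171696/625
Final value = 171696/625

171696/625


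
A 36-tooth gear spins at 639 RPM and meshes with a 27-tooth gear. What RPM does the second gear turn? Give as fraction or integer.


Gear ratio: teeth_A * RPM_A = teeth_B * RPM_B
36 * 639 = 27 * RPM_B
23004 = 27 * RPM_B
RPM_B = 23004 / 27
RPM_B = 852

852


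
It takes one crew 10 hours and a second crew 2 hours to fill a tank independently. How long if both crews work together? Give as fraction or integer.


Rate of A = 1/10 job per hour
Rate of B = 1/2 job per hour
Combined rate = 1/10 + 1/2
Find common denominator: (2 + 10)/(10*2) = 12/20
Combined rate = 3/5 job per hour
Time together = 1 / (3/5) = 5/3 hours

5/3


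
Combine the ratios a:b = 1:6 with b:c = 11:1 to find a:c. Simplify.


Given a:b = 1:6 and b:c = 11:1
Make b consistent. Multiply first ratio by 11: a:b = 11:66
Multiply second ratio by 6: b:c = 66:6
Now b = 66 in both, so a:b:c = 11:66:6
Therefore a:c = 11:6
Simplify by GCD: a:c = 11:6

11:6


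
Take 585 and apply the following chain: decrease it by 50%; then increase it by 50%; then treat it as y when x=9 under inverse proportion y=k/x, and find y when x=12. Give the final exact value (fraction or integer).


Start with 585.
Step 1: Decrease by 50%: 585 * 50/100 = 585/2
Step 2: Increase by 50%: 585/2 * 150/100 = 1755/4
Step 3: Inverse prop: k = (1755/4)*9; new y = k/12 = 1755/4*9/12 = 5265/16
Final result = 5265/16

5265/16


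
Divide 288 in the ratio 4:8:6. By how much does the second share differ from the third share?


Total parts = 4 + 8 + 6 = 18
Value per part = 288 / 18 = 16
Shares: 4*16=64, 8*16=128, 6*16=96
Second share = 128, third share = 96
Difference = |128 - 96| = 32

32


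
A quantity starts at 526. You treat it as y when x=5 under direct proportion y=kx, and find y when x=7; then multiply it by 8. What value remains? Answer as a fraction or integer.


Start with 526.
Step 1: Direct prop: k = (526)/5; new y = k*7 = 526*7/5 = 3682/5
Step 2: Multiply by 8: 3682/5 * 8 = 29456/5
Final result = 29456/5

29456/5


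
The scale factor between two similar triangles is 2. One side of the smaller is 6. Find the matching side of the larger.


Similar triangles have proportional sides
Scale factor = 2
Smaller side = 6
Corresponding larger side = 6 * 2
= 12

12


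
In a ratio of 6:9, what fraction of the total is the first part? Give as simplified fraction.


Total parts = 6 + 9 = 15
First part fraction = 6/15
Simplify: 6/15 = 2/5

2/5


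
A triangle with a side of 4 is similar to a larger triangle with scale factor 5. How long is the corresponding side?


Similar triangles have proportional sides
Scale factor = 5
Smaller side = 4
Corresponding larger side = 4 * 5
= 20

20


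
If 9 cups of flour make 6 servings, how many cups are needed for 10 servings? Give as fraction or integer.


Original: 9 cups for 6 servings
Target servings = 10
Scaling factor = 10/6
New amount = 9 * 10/6
= 90/6
= 15 cups

15


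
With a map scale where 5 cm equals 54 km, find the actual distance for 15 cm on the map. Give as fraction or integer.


Map scale: 5 cm = 54 km
Measured distance on map = 15 cm
Set up proportion: 15 * 54 / 5
= 810 / 5
= 162 km

162


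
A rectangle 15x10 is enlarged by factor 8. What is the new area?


Original dimensions: 15 x 10
Enlargement factor = 8
New width = 15 * 8 = 120
New height = 10 * 8 = 80
New area = 120 * 80 = 9600

9600


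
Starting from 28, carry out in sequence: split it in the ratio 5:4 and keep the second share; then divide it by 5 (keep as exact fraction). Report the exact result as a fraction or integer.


Start with 28.
Step 1: Split 5:4, second share = 28 * 4/9 = 112/9
Step 2: Divide by 5: 112/9 / 5 = 112/45
Final result = 112/45

112/45
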